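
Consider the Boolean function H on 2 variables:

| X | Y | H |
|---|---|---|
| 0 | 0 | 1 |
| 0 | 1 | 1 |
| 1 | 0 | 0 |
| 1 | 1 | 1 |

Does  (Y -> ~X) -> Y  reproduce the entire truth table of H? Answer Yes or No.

Check the formula against H row by row:
  X=0, Y=0: formula gives 0, but H = 1 ✗
Since they disagree at (0,0), the expression is not a correct formula for H.

No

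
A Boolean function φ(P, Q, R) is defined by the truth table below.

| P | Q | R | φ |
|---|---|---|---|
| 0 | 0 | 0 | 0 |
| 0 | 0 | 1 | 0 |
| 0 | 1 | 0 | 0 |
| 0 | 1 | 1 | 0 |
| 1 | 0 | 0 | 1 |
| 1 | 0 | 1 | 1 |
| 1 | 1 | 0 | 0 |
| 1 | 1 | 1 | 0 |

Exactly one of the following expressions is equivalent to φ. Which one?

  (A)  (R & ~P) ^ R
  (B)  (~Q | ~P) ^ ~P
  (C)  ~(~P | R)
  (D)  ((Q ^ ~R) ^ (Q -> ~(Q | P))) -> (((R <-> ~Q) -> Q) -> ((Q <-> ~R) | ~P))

B

(A) disagrees with φ on (1,0,0) (formula → 0, table → 1); rule it out.
(C) disagrees with φ on (1,0,1) (formula → 0, table → 1); rule it out.
(D) disagrees with φ on (0,0,0) (formula → 1, table → 0); rule it out.
That leaves (B). Evaluating it on every row reproduces the table of φ exactly.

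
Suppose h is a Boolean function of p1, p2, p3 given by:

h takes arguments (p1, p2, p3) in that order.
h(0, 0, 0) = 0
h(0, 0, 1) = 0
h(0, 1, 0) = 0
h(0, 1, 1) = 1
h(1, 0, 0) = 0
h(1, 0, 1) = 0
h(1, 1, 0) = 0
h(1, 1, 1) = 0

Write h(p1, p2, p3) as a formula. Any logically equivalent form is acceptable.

h is 1 on exactly one input, (0,1,1), whose minterm is ¬p1·p2·p3. So h is just that conjunction.

h(p1, p2, p3) = (p1' · p2) · p3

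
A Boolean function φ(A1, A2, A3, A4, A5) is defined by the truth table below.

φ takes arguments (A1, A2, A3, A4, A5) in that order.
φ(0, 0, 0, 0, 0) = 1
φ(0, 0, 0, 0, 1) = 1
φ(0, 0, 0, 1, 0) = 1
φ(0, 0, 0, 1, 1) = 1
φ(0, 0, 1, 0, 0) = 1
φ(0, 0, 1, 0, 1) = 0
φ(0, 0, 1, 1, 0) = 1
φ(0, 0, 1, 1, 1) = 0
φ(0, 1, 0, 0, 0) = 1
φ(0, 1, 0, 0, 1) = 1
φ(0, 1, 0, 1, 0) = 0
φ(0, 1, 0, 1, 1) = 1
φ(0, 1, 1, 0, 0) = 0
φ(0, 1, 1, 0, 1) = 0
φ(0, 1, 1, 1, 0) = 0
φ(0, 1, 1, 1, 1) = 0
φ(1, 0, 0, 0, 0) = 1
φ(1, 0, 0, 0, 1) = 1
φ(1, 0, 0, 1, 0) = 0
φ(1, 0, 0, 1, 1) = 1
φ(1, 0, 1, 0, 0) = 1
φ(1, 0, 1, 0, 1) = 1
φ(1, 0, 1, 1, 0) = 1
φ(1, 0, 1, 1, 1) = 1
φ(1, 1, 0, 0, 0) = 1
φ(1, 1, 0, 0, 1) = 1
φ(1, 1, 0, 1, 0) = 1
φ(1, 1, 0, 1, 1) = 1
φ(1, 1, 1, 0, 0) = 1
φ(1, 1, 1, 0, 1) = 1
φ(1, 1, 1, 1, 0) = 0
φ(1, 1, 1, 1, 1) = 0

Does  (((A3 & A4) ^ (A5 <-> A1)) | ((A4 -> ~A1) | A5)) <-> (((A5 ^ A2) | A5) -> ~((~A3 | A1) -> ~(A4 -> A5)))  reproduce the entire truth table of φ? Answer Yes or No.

Check the formula against φ row by row:
  A1=0, A2=0, A3=0, A4=0, A5=0: formula gives 1, φ = 1 ✓
  A1=0, A2=0, A3=0, A4=0, A5=1: formula gives 1, φ = 1 ✓
  A1=0, A2=0, A3=0, A4=1, A5=0: formula gives 1, φ = 1 ✓
  A1=0, A2=0, A3=0, A4=1, A5=1: formula gives 1, φ = 1 ✓
  …
  A1=1, A2=1, A3=1, A4=1, A5=1: formula gives 1, but φ = 0 ✗
A single disagreement suffices: at (1,1,1,1,1) they differ, so the formula does not compute φ.

No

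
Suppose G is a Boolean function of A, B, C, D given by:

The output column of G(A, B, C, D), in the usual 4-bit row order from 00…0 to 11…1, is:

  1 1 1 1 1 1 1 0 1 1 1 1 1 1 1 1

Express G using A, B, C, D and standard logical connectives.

Only row (0,1,1,1) gives 0. So G is 1 everywhere except there — the complement of the minterm ¬A·B·C·D.

G(A, B, C, D) = NOT (((NOT A AND B) AND C) AND D)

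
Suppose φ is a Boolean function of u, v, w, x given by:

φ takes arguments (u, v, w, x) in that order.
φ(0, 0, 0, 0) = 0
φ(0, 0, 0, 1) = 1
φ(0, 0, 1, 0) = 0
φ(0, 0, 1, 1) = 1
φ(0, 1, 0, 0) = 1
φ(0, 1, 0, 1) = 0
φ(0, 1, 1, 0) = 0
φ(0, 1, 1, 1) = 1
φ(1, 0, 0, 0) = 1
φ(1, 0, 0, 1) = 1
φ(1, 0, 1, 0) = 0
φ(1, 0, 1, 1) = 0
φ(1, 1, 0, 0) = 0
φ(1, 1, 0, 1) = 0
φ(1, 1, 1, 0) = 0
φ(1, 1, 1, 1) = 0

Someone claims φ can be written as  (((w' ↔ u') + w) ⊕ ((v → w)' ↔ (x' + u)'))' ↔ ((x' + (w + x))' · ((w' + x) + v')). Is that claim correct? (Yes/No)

Check the formula against φ row by row:
  u=0, v=0, w=0, x=0: formula gives 0, φ = 0 ✓
  u=0, v=0, w=0, x=1: formula gives 1, φ = 1 ✓
  u=0, v=0, w=1, x=0: formula gives 0, φ = 0 ✓
  u=0, v=0, w=1, x=1: formula gives 1, φ = 1 ✓
  … (the remaining 12 rows also agree.)
Every row agrees, so the formula is equivalent.

Yes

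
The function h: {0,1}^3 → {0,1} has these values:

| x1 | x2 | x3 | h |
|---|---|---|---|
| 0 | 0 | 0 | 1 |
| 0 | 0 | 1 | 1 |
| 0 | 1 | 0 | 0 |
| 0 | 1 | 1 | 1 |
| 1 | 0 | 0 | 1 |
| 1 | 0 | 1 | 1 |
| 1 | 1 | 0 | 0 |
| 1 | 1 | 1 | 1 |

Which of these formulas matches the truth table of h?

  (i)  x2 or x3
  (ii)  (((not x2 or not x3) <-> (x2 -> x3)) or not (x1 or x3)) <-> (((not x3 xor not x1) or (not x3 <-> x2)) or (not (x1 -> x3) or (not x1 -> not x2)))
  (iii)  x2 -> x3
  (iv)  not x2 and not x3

(i): at (0,0,0) it gives 0, but h = 1 — eliminated.
(ii): at (0,1,0) it gives 1, but h = 0 — eliminated.
(iv): at (0,0,1) it gives 0, but h = 1 — eliminated.
(iii) is the remaining candidate, and it agrees with h on all 8 inputs.

iii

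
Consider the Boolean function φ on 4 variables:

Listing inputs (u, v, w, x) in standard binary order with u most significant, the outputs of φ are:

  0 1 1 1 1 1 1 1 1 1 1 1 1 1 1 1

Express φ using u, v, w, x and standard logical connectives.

φ(u, v, w, x) = ((u or v) or w) or x

The output is 1 whenever at least one input is 1 — the OR of all inputs.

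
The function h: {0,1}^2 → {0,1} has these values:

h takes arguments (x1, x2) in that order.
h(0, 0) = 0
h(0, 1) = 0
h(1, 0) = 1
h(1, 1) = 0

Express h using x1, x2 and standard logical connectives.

h is 1 on exactly one input, (1,0), whose minterm is x1·¬x2. So h is just that conjunction.

h(x1, x2) = x1 AND NOT x2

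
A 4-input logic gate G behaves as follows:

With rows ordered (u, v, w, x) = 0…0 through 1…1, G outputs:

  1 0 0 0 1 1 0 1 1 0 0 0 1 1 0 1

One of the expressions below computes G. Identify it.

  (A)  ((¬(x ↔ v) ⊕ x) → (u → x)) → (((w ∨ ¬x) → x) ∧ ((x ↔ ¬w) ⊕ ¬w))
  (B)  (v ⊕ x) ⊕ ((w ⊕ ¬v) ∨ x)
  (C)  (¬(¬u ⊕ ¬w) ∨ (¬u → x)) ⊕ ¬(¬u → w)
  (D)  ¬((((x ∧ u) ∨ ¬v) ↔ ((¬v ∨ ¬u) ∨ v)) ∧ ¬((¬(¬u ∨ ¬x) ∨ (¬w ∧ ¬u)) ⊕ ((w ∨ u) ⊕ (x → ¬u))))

B

(A) fails at (0,0,0,0): the formula yields 0, G is 1.
(C) fails at (0,0,0,0): the formula yields 0, G is 1.
(D) fails at (0,0,0,0): the formula yields 0, G is 1.
That leaves (B). Evaluating it on every row reproduces the table of G exactly.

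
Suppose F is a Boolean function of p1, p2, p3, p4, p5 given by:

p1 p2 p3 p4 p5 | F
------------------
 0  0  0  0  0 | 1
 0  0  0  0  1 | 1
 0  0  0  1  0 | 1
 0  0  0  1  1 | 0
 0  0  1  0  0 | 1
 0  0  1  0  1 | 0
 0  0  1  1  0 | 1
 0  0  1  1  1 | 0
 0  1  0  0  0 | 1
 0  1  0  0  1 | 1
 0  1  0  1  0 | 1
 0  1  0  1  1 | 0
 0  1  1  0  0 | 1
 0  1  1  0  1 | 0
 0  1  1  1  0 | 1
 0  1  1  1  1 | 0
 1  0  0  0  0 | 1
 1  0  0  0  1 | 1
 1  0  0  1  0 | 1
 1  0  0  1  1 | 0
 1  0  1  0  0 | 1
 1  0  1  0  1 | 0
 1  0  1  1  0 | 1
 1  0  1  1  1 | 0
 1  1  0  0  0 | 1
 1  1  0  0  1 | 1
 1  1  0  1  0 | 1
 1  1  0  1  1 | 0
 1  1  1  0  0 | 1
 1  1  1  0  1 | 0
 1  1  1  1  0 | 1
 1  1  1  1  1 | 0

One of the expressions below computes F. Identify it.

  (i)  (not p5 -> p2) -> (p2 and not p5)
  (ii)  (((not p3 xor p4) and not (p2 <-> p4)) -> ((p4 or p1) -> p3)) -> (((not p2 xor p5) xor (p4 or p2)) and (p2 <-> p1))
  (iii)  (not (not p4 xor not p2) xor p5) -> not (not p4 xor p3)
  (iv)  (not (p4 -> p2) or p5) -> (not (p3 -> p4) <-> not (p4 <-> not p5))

(i) fails at (0,0,0,0,1): the formula yields 0, F is 1.
(ii) fails at (0,0,0,0,1): the formula yields 0, F is 1.
(iii) fails at (0,0,0,0,0): the formula yields 0, F is 1.
That leaves (iv). Evaluating it on every row reproduces the table of F exactly.

iv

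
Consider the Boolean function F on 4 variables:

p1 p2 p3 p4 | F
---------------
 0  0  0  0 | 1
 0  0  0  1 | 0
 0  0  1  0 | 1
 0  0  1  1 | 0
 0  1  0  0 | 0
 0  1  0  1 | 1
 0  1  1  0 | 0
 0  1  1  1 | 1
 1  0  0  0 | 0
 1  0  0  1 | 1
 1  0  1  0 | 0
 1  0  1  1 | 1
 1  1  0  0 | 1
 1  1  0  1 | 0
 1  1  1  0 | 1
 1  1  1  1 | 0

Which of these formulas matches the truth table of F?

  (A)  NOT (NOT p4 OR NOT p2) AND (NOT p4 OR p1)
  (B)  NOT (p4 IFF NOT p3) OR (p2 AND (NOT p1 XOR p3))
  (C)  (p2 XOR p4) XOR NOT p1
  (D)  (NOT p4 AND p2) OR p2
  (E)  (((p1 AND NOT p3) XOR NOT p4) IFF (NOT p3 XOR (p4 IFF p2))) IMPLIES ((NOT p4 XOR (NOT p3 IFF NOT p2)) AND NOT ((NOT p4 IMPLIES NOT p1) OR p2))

(A) fails at (0,0,0,0): the formula yields 0, F is 1.
(B) fails at (0,0,1,0): the formula yields 0, F is 1.
(D) fails at (0,0,0,0): the formula yields 0, F is 1.
(E) fails at (0,0,0,1): the formula yields 1, F is 0.
Only (C) survives; checking it on all 16 rows confirms it matches F.

C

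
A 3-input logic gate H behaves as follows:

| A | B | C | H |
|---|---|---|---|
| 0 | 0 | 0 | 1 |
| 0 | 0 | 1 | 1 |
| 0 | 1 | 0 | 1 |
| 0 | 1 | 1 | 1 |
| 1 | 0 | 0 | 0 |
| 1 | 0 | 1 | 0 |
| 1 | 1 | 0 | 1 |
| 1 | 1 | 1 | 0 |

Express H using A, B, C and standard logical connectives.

The 0-rows are (1,0,0), (1,0,1), (1,1,1). Take each as a conjunction (A·¬B·¬C, A·¬B·C, A·B·C), form their disjunction, and complement — that gives a formula that is 1 everywhere H is.

H(A, B, C) = ~((((A & ~B) & ~C) | ((A & ~B) & C)) | ((A & B) & C))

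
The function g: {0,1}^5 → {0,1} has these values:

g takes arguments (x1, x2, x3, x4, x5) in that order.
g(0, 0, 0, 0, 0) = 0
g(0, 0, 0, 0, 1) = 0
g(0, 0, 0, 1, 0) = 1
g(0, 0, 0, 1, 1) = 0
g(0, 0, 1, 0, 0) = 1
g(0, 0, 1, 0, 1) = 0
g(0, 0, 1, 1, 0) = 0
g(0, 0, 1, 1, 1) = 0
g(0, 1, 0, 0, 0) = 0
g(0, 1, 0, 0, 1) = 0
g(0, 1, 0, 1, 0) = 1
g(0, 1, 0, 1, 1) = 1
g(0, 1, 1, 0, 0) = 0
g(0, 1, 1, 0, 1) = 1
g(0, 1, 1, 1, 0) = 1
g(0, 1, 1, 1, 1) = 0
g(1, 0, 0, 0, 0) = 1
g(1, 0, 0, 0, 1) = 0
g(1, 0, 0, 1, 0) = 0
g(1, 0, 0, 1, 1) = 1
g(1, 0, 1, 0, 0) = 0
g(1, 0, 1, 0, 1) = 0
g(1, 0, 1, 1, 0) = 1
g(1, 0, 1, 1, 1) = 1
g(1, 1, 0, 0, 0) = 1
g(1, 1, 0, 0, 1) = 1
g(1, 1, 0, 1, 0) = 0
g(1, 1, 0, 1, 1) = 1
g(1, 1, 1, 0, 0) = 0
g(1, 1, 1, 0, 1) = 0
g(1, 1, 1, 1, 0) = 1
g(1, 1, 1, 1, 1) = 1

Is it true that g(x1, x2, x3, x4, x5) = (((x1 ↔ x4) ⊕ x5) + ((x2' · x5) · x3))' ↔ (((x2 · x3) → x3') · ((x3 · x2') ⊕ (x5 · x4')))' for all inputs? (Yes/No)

No

Evaluate (((x1 ↔ x4) ⊕ x5) + ((x2' · x5) · x3))' ↔ (((x2 · x3) → x3') · ((x3 · x2') ⊕ (x5 · x4')))' on each row and compare to g:
  x1=0, x2=0, x3=0, x4=0, x5=0: formula gives 0, g = 0 ✓
  x1=0, x2=0, x3=0, x4=0, x5=1: formula gives 0, g = 0 ✓
  x1=0, x2=0, x3=0, x4=1, x5=0: formula gives 1, g = 1 ✓
  x1=0, x2=0, x3=0, x4=1, x5=1: formula gives 0, g = 0 ✓
  …
  x1=0, x2=0, x3=1, x4=1, x5=1: formula gives 1, but g = 0 ✗
A single disagreement suffices: at (0,0,1,1,1) they differ, so the formula does not compute g.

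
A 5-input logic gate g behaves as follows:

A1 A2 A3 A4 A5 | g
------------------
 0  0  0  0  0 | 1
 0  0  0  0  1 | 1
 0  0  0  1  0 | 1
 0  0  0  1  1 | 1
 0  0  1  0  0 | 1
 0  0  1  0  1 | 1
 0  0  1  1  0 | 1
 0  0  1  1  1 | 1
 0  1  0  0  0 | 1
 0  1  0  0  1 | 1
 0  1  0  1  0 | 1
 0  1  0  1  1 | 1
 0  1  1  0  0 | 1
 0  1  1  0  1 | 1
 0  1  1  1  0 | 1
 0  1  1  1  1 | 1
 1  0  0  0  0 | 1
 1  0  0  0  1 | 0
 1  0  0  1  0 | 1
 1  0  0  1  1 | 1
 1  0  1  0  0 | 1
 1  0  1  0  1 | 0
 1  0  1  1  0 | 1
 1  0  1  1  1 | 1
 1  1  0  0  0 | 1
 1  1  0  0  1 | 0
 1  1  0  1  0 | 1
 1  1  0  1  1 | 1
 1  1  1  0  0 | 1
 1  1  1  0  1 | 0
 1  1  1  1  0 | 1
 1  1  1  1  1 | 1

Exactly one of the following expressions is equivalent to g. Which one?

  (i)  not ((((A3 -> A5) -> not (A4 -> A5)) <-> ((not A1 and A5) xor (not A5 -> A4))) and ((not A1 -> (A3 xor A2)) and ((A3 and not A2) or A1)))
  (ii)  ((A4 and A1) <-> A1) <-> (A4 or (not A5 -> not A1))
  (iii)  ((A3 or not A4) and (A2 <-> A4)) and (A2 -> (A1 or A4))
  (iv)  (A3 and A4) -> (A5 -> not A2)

ii

(i): at (0,0,1,0,1) it gives 0, but g = 1 — eliminated.
(iii): at (0,0,0,1,0) it gives 0, but g = 1 — eliminated.
(iv): at (0,1,1,1,1) it gives 0, but g = 1 — eliminated.
Only (ii) survives; checking it on all 32 rows confirms it matches g.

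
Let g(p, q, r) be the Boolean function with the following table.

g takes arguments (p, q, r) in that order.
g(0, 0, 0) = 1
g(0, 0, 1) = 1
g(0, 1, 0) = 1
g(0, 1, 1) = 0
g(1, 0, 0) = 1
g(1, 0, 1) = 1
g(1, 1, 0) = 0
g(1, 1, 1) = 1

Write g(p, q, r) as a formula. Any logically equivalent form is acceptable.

g(p, q, r) = not (((not p and q) and r) or ((p and q) and not r))

g is 0 on only 2 rows — (0,1,1), (1,1,0). Writing each as a minterm (¬p·q·r, p·q·¬r) and OR-ing them characterizes exactly where g=0, so g is the negation of that disjunction.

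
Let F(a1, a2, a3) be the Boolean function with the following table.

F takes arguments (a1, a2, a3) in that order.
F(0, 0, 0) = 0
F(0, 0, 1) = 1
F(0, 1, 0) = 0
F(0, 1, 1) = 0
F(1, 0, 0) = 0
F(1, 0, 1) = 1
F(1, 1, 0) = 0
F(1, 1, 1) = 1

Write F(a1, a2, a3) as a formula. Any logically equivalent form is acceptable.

F(a1, a2, a3) = (((~a1 & ~a2) & a3) | ((a1 & ~a2) & a3)) | ((a1 & a2) & a3)

Collect the rows where F=1 — (0,0,1), (1,0,1), (1,1,1) — and write one minterm per row: ¬a1·¬a2·a3, a1·¬a2·a3, a1·a2·a3. Their union (logical OR) reproduces the table exactly.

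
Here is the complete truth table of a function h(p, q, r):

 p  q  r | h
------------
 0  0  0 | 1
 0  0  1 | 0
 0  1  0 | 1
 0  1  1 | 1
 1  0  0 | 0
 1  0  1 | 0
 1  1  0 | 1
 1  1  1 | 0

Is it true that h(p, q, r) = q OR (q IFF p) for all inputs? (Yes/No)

No

Check the formula against h row by row:
  p=0, q=0, r=0: formula gives 1, h = 1 ✓
  p=0, q=0, r=1: formula gives 1, but h = 0 ✗
A single disagreement suffices: at (0,0,1) they differ, so the formula does not compute h.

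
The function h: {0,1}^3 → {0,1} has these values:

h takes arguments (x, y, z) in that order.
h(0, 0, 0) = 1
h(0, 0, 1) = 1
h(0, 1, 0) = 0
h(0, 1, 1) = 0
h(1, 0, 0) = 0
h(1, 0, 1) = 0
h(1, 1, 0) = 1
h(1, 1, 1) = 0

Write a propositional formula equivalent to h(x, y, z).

Collect the rows where h=1 — (0,0,0), (0,0,1), (1,1,0) — and write one minterm per row: ¬x·¬y·¬z, ¬x·¬y·z, x·y·¬z. Their union (logical OR) reproduces the table exactly.

h(x, y, z) = (((x' · y') · z') + ((x' · y') · z)) + ((x · y) · z')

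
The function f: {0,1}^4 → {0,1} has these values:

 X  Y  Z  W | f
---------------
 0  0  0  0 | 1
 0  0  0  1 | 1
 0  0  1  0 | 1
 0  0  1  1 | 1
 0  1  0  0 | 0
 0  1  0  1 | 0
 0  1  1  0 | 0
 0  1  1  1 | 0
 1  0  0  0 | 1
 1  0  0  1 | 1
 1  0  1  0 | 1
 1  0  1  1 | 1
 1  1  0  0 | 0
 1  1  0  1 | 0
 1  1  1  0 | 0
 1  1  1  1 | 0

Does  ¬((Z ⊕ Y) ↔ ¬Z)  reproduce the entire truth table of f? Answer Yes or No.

Yes

Test each input against both f and the formula:
  X=0, Y=0, Z=0, W=0: formula gives 1, f = 1 ✓
  X=0, Y=0, Z=0, W=1: formula gives 1, f = 1 ✓
  X=0, Y=0, Z=1, W=0: formula gives 1, f = 1 ✓
  X=0, Y=0, Z=1, W=1: formula gives 1, f = 1 ✓
  … (the remaining 12 rows also agree.)
No disagreement on any input; they are logically equivalent.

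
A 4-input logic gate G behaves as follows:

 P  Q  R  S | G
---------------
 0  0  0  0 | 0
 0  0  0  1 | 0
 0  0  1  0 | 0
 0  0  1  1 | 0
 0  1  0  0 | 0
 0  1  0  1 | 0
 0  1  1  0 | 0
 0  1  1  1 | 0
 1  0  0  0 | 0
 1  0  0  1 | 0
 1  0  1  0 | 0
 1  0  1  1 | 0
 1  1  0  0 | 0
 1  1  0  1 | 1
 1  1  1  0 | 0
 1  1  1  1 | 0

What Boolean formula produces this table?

G(P, Q, R, S) = ((P AND Q) AND NOT R) AND S

G is 1 on exactly one input, (1,1,0,1), whose minterm is P·Q·¬R·S. So G is just that conjunction.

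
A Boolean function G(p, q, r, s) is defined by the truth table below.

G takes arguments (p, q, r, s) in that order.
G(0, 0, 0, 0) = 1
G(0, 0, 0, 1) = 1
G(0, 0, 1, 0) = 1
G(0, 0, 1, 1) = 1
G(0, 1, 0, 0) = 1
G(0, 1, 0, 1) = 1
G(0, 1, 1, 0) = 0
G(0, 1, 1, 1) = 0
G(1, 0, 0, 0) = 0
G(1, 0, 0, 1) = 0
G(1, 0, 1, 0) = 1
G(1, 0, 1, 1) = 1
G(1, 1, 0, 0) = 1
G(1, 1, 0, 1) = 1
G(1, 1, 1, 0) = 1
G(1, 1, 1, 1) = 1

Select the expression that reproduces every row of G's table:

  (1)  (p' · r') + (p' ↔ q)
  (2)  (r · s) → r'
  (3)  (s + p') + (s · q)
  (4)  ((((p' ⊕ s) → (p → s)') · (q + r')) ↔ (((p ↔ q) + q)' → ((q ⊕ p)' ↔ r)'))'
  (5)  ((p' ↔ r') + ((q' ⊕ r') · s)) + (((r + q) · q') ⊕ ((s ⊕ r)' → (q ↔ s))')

5

(1): at (0,0,1,0) it gives 0, but G = 1 — eliminated.
(2): at (0,0,1,1) it gives 0, but G = 1 — eliminated.
(3): at (0,1,1,0) it gives 1, but G = 0 — eliminated.
(4): at (0,0,0,1) it gives 0, but G = 1 — eliminated.
That leaves (5). Evaluating it on every row reproduces the table of G exactly.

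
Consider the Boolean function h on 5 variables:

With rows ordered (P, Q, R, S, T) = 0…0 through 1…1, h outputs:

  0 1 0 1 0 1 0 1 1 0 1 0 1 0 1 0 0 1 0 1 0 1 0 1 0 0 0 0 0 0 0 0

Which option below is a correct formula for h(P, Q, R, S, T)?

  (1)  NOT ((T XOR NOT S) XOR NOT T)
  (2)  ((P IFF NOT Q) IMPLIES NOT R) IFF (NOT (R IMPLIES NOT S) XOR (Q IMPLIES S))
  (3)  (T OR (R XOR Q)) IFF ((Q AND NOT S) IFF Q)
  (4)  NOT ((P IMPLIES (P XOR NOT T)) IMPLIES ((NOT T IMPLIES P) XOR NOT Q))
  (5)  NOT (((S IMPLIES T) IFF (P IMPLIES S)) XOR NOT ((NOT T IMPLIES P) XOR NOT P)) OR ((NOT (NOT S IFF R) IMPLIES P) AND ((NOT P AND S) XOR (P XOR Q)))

(1) fails at (0,0,0,0,0): the formula yields 1, h is 0.
(2) fails at (0,0,0,0,0): the formula yields 1, h is 0.
(3) fails at (0,0,1,0,0): the formula yields 1, h is 0.
(5) fails at (0,0,0,1,0): the formula yields 1, h is 0.
That leaves (4). Evaluating it on every row reproduces the table of h exactly.

4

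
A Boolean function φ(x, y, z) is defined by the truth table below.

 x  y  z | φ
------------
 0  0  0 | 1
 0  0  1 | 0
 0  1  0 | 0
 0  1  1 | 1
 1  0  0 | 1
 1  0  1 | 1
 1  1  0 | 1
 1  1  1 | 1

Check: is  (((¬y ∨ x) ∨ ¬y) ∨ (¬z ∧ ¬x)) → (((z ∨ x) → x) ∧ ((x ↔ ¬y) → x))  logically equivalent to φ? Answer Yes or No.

Yes

Check the formula against φ row by row:
  x=0, y=0, z=0: formula gives 1, φ = 1 ✓
  x=0, y=0, z=1: formula gives 0, φ = 0 ✓
  x=0, y=1, z=0: formula gives 0, φ = 0 ✓
  x=0, y=1, z=1: formula gives 1, φ = 1 ✓
  x=1, y=0, z=0: formula gives 1, φ = 1 ✓
  … (the remaining 3 rows also agree.)
Every row agrees, so the formula is equivalent.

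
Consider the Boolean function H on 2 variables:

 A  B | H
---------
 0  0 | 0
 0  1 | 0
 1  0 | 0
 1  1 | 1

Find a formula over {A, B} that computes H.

H(A, B) = A & B

H is 1 on exactly one input, (1,1), whose minterm is A·B. So H is just that conjunction.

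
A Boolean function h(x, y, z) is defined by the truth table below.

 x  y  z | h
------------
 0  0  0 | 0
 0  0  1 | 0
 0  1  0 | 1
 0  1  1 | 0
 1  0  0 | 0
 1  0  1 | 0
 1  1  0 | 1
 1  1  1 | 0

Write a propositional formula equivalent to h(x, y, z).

The 1-rows are (0,1,0), (1,1,0). Each contributes one minterm — ¬x·y·¬z; x·y·¬z — and their disjunction is a sum-of-products form of h.

h(x, y, z) = ((x' · y) · z') + ((x · y) · z')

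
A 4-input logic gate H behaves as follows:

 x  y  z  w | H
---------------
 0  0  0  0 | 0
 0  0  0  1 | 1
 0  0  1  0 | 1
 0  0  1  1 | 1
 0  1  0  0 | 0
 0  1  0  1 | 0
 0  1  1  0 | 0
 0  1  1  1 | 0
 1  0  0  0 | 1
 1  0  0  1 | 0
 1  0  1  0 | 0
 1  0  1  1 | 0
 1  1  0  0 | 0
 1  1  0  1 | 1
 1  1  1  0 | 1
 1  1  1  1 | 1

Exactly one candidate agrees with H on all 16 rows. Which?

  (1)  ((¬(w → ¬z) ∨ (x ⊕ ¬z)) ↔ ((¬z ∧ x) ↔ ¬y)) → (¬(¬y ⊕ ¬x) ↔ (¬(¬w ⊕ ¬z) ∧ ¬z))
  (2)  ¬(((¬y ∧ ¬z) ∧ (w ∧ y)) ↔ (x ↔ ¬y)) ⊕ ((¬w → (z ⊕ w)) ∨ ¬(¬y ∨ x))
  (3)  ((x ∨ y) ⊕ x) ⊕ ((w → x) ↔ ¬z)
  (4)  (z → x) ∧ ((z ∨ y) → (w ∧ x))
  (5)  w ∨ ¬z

2

(1): at (0,0,0,0) it gives 1, but H = 0 — eliminated.
(3): at (0,0,0,0) it gives 1, but H = 0 — eliminated.
(4): at (0,0,0,0) it gives 1, but H = 0 — eliminated.
(5): at (0,0,0,0) it gives 1, but H = 0 — eliminated.
(2) is the remaining candidate, and it agrees with H on all 16 inputs.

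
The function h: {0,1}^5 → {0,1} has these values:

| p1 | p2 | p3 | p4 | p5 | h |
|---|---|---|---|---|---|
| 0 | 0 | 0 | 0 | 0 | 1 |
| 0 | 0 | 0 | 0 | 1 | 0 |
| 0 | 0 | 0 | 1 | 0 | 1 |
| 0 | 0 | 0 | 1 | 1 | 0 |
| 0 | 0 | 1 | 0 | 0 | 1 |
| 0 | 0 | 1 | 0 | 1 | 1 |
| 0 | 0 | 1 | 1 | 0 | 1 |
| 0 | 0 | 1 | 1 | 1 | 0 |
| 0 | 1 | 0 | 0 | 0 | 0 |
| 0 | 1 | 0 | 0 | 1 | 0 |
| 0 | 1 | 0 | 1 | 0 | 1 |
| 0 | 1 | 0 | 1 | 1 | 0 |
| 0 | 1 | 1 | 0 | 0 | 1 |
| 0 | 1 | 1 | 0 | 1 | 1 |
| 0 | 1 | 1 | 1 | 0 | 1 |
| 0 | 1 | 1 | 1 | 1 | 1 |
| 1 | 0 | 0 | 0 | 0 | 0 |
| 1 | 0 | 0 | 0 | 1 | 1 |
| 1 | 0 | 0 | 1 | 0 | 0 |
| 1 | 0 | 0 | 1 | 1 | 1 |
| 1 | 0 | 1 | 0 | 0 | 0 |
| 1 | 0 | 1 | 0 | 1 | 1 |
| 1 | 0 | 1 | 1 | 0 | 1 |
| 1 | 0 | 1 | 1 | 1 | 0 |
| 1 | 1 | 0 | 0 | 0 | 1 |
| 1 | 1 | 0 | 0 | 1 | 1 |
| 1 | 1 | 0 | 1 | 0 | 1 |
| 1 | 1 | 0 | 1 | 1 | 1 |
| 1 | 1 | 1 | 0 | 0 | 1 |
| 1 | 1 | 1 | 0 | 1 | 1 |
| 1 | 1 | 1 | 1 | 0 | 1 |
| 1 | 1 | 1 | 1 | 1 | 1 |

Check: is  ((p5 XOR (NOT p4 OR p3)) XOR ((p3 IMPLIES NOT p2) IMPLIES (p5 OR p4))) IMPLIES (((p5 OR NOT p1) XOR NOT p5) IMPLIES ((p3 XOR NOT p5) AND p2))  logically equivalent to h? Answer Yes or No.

Check the formula against h row by row:
  p1=0, p2=0, p3=0, p4=0, p5=0: formula gives 1, h = 1 ✓
  p1=0, p2=0, p3=0, p4=0, p5=1: formula gives 0, h = 0 ✓
  p1=0, p2=0, p3=0, p4=1, p5=0: formula gives 1, h = 1 ✓
  p1=0, p2=0, p3=0, p4=1, p5=1: formula gives 1, but h = 0 ✗
A single disagreement suffices: at (0,0,0,1,1) they differ, so the formula does not compute h.

No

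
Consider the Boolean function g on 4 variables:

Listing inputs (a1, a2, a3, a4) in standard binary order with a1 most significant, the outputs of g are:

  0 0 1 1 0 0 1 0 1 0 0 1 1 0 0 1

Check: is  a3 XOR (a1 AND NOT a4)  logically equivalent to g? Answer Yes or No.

Test each input against both g and the formula:
  a1=0, a2=0, a3=0, a4=0: formula gives 0, g = 0 ✓
  a1=0, a2=0, a3=0, a4=1: formula gives 0, g = 0 ✓
  a1=0, a2=0, a3=1, a4=0: formula gives 1, g = 1 ✓
  a1=0, a2=0, a3=1, a4=1: formula gives 1, g = 1 ✓
  …
  a1=0, a2=1, a3=1, a4=1: formula gives 1, but g = 0 ✗
Row (0,1,1,1) is a counterexample, so the formula is not equivalent to g.

No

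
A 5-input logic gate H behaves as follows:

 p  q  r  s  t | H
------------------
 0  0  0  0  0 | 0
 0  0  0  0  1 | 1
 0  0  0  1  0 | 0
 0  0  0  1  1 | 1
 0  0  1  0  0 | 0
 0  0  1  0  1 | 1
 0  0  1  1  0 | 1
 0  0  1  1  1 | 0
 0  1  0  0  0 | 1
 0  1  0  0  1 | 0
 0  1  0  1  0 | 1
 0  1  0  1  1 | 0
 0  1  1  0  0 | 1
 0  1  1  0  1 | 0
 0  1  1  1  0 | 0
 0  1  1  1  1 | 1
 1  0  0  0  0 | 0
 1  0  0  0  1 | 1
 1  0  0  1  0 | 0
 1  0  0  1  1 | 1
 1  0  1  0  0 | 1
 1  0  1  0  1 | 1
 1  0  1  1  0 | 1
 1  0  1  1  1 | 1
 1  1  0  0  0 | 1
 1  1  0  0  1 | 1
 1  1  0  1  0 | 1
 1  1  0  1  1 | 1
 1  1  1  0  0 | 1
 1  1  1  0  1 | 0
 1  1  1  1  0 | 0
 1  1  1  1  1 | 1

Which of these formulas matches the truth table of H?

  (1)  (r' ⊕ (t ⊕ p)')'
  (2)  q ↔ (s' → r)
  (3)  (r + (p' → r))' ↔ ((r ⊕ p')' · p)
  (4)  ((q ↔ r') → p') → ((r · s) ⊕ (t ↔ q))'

4

(1) fails at (0,0,0,0,0): the formula yields 1, H is 0.
(2) fails at (0,0,0,0,0): the formula yields 1, H is 0.
(3) fails at (0,0,0,0,1): the formula yields 0, H is 1.
That leaves (4). Evaluating it on every row reproduces the table of H exactly.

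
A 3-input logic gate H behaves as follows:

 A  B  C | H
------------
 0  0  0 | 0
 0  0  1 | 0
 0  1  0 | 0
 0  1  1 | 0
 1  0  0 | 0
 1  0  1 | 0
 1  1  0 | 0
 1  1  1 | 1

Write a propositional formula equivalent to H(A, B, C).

H(A, B, C) = (A and B) and C

The output is 1 only when every input is 1 — the AND of all inputs.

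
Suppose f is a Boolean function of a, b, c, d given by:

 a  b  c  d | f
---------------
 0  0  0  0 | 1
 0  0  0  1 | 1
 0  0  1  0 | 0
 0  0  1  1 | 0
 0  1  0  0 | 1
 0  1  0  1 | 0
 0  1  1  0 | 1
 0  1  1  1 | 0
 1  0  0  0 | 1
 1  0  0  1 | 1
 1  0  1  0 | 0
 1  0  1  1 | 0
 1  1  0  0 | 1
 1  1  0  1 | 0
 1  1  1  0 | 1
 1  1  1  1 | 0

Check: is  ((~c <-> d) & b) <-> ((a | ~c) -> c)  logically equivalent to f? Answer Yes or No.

Yes

Check the formula against f row by row:
  a=0, b=0, c=0, d=0: formula gives 1, f = 1 ✓
  a=0, b=0, c=0, d=1: formula gives 1, f = 1 ✓
  a=0, b=0, c=1, d=0: formula gives 0, f = 0 ✓
  a=0, b=0, c=1, d=1: formula gives 0, f = 0 ✓
  … (the remaining 12 rows also agree.)
Every row agrees, so the formula is equivalent.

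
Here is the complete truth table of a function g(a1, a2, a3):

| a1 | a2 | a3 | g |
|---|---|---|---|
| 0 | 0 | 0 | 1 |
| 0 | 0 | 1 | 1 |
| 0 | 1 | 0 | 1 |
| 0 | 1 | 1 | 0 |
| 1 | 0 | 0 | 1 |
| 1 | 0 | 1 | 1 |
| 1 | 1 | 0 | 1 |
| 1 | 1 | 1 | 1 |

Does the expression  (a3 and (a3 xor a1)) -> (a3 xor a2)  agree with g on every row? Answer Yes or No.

Test each input against both g and the formula:
  a1=0, a2=0, a3=0: formula gives 1, g = 1 ✓
  a1=0, a2=0, a3=1: formula gives 1, g = 1 ✓
  a1=0, a2=1, a3=0: formula gives 1, g = 1 ✓
  a1=0, a2=1, a3=1: formula gives 0, g = 0 ✓
  a1=1, a2=0, a3=0: formula gives 1, g = 1 ✓
  …and likewise for the remaining 3 rows.
Every row agrees, so the formula is equivalent.

Yes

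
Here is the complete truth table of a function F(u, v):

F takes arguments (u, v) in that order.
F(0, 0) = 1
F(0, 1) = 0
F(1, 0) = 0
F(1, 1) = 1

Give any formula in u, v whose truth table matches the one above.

Collect the rows where F=1 — (0,0), (1,1) — and write one minterm per row: ¬u·¬v, u·v. Their union (logical OR) reproduces the table exactly.

F(u, v) = (NOT u AND NOT v) OR (u AND v)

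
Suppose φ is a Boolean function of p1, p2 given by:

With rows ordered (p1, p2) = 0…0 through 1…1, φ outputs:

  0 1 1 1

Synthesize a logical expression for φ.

The output is 1 whenever at least one input is 1 — the OR of all inputs.

φ(p1, p2) = p1 OR p2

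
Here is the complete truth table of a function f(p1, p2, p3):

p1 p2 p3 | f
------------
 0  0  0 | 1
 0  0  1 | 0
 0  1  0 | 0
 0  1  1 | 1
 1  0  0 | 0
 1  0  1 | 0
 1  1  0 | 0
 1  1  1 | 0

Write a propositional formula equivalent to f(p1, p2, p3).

f(p1, p2, p3) = ((NOT p1 AND NOT p2) AND NOT p3) OR ((NOT p1 AND p2) AND p3)

f=1 on 2 inputs: (0,0,0), (0,1,1). Reading each as a conjunction of literals (¬p1·¬p2·¬p3, ¬p1·p2·p3) and taking the OR gives the canonical DNF.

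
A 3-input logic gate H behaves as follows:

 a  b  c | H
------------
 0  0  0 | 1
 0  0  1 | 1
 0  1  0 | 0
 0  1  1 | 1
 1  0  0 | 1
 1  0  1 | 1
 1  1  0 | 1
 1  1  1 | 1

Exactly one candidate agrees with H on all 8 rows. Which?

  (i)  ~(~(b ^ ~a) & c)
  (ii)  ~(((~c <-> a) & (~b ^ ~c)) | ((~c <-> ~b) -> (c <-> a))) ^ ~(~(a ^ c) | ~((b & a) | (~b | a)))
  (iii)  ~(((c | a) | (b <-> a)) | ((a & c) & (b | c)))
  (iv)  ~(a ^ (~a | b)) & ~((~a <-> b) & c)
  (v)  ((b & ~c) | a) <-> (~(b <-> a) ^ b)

(i) fails at (0,1,0): the formula yields 1, H is 0.
(ii) fails at (0,0,0): the formula yields 0, H is 1.
(iii) fails at (0,0,0): the formula yields 0, H is 1.
(iv) fails at (0,0,0): the formula yields 0, H is 1.
Only (v) survives; checking it on all 8 rows confirms it matches H.

v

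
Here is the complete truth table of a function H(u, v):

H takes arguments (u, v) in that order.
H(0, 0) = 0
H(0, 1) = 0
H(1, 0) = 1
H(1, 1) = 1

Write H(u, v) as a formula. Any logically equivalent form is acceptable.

H(u, v) = (u and not v) or (u and v)

H=1 on 2 inputs: (1,0), (1,1). Reading each as a conjunction of literals (u·¬v, u·v) and taking the OR gives the canonical DNF.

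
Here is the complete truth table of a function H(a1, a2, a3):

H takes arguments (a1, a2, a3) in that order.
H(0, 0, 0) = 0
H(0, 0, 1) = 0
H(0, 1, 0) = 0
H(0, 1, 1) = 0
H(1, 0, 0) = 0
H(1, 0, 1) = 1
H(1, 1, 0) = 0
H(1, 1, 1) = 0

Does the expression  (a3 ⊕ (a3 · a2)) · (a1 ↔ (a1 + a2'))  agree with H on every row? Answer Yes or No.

Evaluate (a3 ⊕ (a3 · a2)) · (a1 ↔ (a1 + a2')) on each row and compare to H:
  a1=0, a2=0, a3=0: formula gives 0, H = 0 ✓
  a1=0, a2=0, a3=1: formula gives 0, H = 0 ✓
  a1=0, a2=1, a3=0: formula gives 0, H = 0 ✓
  a1=0, a2=1, a3=1: formula gives 0, H = 0 ✓
  a1=1, a2=0, a3=0: formula gives 0, H = 0 ✓
  …and likewise for the remaining 3 rows.
Every row agrees, so the formula is equivalent.

Yes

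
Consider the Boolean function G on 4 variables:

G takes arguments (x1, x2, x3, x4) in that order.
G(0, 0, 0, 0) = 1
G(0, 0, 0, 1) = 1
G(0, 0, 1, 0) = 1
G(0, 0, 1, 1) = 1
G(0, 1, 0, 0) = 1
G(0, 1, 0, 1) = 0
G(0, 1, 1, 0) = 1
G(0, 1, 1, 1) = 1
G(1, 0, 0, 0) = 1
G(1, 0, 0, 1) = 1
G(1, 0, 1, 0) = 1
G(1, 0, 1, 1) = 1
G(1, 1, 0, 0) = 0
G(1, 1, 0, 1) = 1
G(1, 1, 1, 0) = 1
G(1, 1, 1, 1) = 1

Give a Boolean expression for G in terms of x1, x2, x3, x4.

G(x1, x2, x3, x4) = ¬((((¬x1 ∧ x2) ∧ ¬x3) ∧ x4) ∨ (((x1 ∧ x2) ∧ ¬x3) ∧ ¬x4))

The 0-rows are (0,1,0,1), (1,1,0,0). Take each as a conjunction (¬x1·x2·¬x3·x4, x1·x2·¬x3·¬x4), form their disjunction, and complement — that gives a formula that is 1 everywhere G is.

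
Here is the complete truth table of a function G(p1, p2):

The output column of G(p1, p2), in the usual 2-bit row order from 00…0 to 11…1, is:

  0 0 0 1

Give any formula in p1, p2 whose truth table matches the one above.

The output is 1 only when every input is 1 — the AND of all inputs.

G(p1, p2) = p1 · p2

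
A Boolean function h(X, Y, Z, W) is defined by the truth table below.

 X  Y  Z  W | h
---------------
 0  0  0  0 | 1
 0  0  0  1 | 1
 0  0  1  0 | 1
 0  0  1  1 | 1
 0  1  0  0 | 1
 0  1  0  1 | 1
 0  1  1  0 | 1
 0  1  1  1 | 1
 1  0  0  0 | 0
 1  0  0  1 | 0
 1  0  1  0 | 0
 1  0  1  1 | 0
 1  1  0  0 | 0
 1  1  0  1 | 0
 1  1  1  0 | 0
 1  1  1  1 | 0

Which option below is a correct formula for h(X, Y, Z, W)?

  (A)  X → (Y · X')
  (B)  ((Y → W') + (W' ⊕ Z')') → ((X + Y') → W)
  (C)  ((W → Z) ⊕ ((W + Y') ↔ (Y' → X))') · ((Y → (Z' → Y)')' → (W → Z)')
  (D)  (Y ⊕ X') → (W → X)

(B): at (0,0,0,0) it gives 0, but h = 1 — eliminated.
(C): at (0,0,0,0) it gives 0, but h = 1 — eliminated.
(D): at (0,0,0,1) it gives 0, but h = 1 — eliminated.
Only (A) survives; checking it on all 16 rows confirms it matches h.

A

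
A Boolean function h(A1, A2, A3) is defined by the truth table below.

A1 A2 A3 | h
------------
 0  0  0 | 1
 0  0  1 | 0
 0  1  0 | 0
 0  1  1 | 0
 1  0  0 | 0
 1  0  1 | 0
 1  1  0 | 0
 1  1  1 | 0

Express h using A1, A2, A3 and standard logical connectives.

h(A1, A2, A3) = ~((A1 | A2) | A3)

The output is 1 only when every input is 0 — NOR of all inputs.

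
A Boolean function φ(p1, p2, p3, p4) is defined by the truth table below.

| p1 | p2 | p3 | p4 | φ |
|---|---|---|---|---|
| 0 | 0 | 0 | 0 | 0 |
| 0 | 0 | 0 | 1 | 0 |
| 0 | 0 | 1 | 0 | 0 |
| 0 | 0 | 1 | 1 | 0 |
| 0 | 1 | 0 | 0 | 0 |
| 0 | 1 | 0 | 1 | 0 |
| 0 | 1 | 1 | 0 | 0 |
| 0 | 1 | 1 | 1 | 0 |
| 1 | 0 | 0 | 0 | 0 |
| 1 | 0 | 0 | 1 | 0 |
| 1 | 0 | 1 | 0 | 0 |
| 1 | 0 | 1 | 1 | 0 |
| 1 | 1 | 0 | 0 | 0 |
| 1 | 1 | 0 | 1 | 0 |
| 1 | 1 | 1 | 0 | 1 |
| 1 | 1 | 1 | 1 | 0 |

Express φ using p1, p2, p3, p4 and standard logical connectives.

Only row (1,1,1,0) gives 1. That row's minterm p1·p2·p3·¬p4 is φ directly.

φ(p1, p2, p3, p4) = ((p1 · p2) · p3) · p4'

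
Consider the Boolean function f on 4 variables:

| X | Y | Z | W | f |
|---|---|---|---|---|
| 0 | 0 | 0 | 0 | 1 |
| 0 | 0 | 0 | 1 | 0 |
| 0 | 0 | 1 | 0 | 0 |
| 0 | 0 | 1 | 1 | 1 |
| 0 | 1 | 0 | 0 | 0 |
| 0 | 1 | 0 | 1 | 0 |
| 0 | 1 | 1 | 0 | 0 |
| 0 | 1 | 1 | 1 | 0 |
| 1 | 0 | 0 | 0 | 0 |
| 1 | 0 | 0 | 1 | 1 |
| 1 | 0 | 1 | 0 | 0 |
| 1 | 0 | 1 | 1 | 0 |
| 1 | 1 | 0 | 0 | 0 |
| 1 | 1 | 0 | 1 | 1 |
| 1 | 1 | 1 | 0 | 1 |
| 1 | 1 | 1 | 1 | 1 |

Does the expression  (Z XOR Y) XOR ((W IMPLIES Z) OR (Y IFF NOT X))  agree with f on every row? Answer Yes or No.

No

Evaluate (Z XOR Y) XOR ((W IMPLIES Z) OR (Y IFF NOT X)) on each row and compare to f:
  X=0, Y=0, Z=0, W=0: formula gives 1, f = 1 ✓
  X=0, Y=0, Z=0, W=1: formula gives 0, f = 0 ✓
  X=0, Y=0, Z=1, W=0: formula gives 0, f = 0 ✓
  X=0, Y=0, Z=1, W=1: formula gives 0, but f = 1 ✗
Since they disagree at (0,0,1,1), the expression is not a correct formula for f.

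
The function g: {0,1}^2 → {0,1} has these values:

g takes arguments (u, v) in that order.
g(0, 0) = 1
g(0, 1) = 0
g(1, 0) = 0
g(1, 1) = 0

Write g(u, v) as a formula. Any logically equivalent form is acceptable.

g(u, v) = not (u or v)

The output is 1 only when every input is 0 — NOR of all inputs.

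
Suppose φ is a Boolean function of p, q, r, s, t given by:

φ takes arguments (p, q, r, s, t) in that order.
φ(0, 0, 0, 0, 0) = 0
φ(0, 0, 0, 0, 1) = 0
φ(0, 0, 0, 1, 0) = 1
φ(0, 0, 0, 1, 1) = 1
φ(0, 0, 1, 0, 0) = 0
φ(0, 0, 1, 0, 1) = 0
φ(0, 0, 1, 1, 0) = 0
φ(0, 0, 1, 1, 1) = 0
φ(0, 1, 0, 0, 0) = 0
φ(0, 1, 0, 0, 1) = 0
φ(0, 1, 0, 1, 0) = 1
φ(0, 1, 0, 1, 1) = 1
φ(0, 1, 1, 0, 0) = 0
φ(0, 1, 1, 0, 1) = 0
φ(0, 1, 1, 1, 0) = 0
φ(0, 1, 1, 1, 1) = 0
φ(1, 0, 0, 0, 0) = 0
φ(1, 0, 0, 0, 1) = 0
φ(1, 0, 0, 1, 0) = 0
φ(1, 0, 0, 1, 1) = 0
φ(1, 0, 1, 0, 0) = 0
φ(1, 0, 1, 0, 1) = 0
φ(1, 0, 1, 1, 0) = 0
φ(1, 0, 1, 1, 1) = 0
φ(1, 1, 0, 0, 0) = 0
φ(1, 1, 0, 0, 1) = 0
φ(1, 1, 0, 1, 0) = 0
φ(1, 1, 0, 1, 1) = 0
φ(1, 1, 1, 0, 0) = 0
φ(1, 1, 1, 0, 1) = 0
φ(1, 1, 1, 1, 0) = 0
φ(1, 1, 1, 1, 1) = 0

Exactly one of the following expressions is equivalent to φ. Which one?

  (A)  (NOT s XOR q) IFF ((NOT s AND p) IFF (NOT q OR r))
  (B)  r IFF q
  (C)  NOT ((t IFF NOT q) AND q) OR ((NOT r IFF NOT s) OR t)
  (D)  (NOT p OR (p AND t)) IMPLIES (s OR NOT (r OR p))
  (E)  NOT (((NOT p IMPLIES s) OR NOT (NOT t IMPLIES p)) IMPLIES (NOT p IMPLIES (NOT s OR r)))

E

(A) fails at (0,0,1,1,0): the formula yields 1, φ is 0.
(B) fails at (0,0,0,0,0): the formula yields 1, φ is 0.
(C) fails at (0,0,0,0,0): the formula yields 1, φ is 0.
(D) fails at (0,0,0,0,0): the formula yields 1, φ is 0.
Only (E) survives; checking it on all 32 rows confirms it matches φ.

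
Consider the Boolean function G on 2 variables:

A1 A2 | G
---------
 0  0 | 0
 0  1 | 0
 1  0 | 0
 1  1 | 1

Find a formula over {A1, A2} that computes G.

The output is 1 only when every input is 1 — the AND of all inputs.

G(A1, A2) = A1 AND A2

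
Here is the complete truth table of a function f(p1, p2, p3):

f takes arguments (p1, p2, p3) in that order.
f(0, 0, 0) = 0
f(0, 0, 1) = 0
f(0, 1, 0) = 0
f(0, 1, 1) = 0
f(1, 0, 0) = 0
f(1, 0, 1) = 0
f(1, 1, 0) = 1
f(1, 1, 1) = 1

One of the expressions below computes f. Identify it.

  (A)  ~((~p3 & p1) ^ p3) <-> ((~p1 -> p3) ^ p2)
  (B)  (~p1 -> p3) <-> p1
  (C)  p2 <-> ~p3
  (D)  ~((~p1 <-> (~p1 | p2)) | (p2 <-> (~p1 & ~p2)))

D

(A) fails at (0,1,0): the formula yields 1, f is 0.
(B) fails at (0,0,0): the formula yields 1, f is 0.
(C) fails at (0,0,1): the formula yields 1, f is 0.
(D) is the remaining candidate, and it agrees with f on all 8 inputs.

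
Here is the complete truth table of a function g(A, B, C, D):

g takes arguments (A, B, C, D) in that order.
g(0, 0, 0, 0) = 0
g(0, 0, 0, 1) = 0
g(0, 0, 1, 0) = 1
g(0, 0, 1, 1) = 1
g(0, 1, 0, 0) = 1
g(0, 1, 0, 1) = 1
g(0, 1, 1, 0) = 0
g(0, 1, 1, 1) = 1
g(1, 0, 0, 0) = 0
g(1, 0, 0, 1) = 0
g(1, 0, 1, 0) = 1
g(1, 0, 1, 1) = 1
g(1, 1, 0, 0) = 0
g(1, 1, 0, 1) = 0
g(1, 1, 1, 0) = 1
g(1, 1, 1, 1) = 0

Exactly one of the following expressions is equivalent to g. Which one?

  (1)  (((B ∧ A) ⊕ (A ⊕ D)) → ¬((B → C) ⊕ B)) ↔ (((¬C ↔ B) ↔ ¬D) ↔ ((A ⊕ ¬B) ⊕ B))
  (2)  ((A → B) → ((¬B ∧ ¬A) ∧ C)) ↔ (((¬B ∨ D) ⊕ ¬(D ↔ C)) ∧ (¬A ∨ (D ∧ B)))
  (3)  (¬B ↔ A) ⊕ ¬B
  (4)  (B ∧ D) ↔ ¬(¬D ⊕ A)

1

(2) disagrees with g on (0,0,0,1) (formula → 1, table → 0); rule it out.
(3) disagrees with g on (0,0,0,0) (formula → 1, table → 0); rule it out.
(4) disagrees with g on (0,0,0,0) (formula → 1, table → 0); rule it out.
(1) is the remaining candidate, and it agrees with g on all 16 inputs.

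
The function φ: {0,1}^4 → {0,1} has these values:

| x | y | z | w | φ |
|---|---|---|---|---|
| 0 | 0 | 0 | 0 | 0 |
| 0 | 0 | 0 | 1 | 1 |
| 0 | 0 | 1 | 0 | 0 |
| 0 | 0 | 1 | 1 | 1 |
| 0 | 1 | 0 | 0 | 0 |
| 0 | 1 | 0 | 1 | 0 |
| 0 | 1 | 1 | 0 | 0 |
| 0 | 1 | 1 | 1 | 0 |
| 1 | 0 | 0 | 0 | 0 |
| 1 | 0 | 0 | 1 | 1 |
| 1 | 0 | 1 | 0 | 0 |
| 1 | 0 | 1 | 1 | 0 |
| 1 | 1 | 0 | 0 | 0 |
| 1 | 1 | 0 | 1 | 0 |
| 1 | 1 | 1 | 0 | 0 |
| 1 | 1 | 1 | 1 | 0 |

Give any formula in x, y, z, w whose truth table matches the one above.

φ(x, y, z, w) = ((((x' · y') · z') · w) + (((x' · y') · z) · w)) + (((x · y') · z') · w)

φ=1 on 3 inputs: (0,0,0,1), (0,0,1,1), (1,0,0,1). Reading each as a conjunction of literals (¬x·¬y·¬z·w, ¬x·¬y·z·w, x·¬y·¬z·w) and taking the OR gives the canonical DNF.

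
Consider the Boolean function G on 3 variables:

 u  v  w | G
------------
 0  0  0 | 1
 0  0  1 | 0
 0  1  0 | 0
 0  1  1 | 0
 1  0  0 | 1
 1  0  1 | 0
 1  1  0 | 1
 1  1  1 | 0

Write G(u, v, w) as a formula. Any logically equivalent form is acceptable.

The 1-rows are (0,0,0), (1,0,0), (1,1,0). Each contributes one minterm — ¬u·¬v·¬w; u·¬v·¬w; u·v·¬w — and their disjunction is a sum-of-products form of G.

G(u, v, w) = (((u' · v') · w') + ((u · v') · w')) + ((u · v) · w')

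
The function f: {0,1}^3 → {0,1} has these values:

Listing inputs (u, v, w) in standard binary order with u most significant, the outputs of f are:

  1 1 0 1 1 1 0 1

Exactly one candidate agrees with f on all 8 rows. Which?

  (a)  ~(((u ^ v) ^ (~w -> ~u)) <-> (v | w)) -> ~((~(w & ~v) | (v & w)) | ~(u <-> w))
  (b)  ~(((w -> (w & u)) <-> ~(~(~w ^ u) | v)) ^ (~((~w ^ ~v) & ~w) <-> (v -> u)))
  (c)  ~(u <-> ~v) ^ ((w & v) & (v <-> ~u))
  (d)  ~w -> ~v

(a) fails at (0,0,0): the formula yields 0, f is 1.
(b) fails at (0,1,1): the formula yields 0, f is 1.
(c) fails at (1,0,0): the formula yields 0, f is 1.
That leaves (d). Evaluating it on every row reproduces the table of f exactly.

d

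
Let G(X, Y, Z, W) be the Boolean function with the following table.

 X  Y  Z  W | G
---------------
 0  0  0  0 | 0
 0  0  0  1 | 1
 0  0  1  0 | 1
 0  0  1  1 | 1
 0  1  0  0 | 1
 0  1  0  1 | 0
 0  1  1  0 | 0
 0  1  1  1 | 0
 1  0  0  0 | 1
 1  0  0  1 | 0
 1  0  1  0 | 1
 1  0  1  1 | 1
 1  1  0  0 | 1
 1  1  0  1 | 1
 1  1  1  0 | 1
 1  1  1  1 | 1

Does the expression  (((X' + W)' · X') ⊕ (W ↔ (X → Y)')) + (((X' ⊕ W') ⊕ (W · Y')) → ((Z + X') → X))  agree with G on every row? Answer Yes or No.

Check the formula against G row by row:
  X=0, Y=0, Z=0, W=0: formula gives 1, but G = 0 ✗
A single disagreement suffices: at (0,0,0,0) they differ, so the formula does not compute G.

No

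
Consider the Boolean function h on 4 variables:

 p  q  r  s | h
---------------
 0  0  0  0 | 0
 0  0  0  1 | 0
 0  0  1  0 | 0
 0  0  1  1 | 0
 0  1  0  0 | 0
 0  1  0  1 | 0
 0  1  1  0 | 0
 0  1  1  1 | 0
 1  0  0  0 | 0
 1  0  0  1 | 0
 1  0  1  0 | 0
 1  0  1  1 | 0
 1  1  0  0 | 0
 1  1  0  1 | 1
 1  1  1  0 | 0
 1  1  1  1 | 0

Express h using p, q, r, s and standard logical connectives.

h is 1 on exactly one input, (1,1,0,1), whose minterm is p·q·¬r·s. So h is just that conjunction.

h(p, q, r, s) = ((p & q) & ~r) & s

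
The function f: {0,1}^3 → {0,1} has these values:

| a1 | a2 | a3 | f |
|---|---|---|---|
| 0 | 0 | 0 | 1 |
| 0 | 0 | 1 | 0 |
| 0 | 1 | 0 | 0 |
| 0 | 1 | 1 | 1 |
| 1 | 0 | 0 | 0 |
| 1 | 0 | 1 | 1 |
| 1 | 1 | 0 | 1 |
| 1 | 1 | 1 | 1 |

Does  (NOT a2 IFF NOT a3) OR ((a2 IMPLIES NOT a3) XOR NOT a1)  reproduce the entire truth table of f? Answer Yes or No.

No

Evaluate (NOT a2 IFF NOT a3) OR ((a2 IMPLIES NOT a3) XOR NOT a1) on each row and compare to f:
  a1=0, a2=0, a3=0: formula gives 1, f = 1 ✓
  a1=0, a2=0, a3=1: formula gives 0, f = 0 ✓
  a1=0, a2=1, a3=0: formula gives 0, f = 0 ✓
  a1=0, a2=1, a3=1: formula gives 1, f = 1 ✓
  a1=1, a2=0, a3=0: formula gives 1, but f = 0 ✗
A single disagreement suffices: at (1,0,0) they differ, so the formula does not compute f.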